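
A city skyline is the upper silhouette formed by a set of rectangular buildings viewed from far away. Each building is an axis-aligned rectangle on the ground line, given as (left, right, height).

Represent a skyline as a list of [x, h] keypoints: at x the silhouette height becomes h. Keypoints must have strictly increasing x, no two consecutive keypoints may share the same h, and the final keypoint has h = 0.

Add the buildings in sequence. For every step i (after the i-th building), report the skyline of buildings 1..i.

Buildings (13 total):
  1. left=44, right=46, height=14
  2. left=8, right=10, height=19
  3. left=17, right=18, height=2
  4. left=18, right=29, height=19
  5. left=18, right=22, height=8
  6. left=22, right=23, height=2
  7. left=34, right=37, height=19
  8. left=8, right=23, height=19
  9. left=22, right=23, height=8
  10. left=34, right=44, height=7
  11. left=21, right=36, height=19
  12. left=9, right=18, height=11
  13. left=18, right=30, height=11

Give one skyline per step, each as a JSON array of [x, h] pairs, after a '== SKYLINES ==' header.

== SKYLINES ==
[[44,14],[46,0]]
[[8,19],[10,0],[44,14],[46,0]]
[[8,19],[10,0],[17,2],[18,0],[44,14],[46,0]]
[[8,19],[10,0],[17,2],[18,19],[29,0],[44,14],[46,0]]
[[8,19],[10,0],[17,2],[18,19],[29,0],[44,14],[46,0]]
[[8,19],[10,0],[17,2],[18,19],[29,0],[44,14],[46,0]]
[[8,19],[10,0],[17,2],[18,19],[29,0],[34,19],[37,0],[44,14],[46,0]]
[[8,19],[29,0],[34,19],[37,0],[44,14],[46,0]]
[[8,19],[29,0],[34,19],[37,0],[44,14],[46,0]]
[[8,19],[29,0],[34,19],[37,7],[44,14],[46,0]]
[[8,19],[37,7],[44,14],[46,0]]
[[8,19],[37,7],[44,14],[46,0]]
[[8,19],[37,7],[44,14],[46,0]]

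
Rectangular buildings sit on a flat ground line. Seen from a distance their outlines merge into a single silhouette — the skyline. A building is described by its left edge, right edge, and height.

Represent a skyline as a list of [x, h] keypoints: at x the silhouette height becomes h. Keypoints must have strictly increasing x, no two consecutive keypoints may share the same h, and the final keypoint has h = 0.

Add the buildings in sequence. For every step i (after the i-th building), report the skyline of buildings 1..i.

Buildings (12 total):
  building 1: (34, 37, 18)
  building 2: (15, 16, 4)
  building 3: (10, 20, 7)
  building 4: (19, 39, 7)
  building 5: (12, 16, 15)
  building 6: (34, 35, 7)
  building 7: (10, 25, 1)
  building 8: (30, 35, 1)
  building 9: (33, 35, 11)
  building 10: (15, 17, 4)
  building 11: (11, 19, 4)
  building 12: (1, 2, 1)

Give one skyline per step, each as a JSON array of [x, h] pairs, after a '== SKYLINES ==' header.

== SKYLINES ==
[[34,18],[37,0]]
[[15,4],[16,0],[34,18],[37,0]]
[[10,7],[20,0],[34,18],[37,0]]
[[10,7],[34,18],[37,7],[39,0]]
[[10,7],[12,15],[16,7],[34,18],[37,7],[39,0]]
[[10,7],[12,15],[16,7],[34,18],[37,7],[39,0]]
[[10,7],[12,15],[16,7],[34,18],[37,7],[39,0]]
[[10,7],[12,15],[16,7],[34,18],[37,7],[39,0]]
[[10,7],[12,15],[16,7],[33,11],[34,18],[37,7],[39,0]]
[[10,7],[12,15],[16,7],[33,11],[34,18],[37,7],[39,0]]
[[10,7],[12,15],[16,7],[33,11],[34,18],[37,7],[39,0]]
[[1,1],[2,0],[10,7],[12,15],[16,7],[33,11],[34,18],[37,7],[39,0]]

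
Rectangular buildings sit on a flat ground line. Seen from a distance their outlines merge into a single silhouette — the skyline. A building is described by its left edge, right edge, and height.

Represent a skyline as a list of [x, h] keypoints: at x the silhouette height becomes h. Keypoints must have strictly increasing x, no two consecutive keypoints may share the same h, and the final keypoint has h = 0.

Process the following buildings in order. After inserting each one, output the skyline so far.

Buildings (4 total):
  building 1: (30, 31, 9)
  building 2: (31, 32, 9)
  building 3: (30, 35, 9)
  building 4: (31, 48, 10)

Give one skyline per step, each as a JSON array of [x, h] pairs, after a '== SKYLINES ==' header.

== SKYLINES ==
[[30,9],[31,0]]
[[30,9],[32,0]]
[[30,9],[35,0]]
[[30,9],[31,10],[48,0]]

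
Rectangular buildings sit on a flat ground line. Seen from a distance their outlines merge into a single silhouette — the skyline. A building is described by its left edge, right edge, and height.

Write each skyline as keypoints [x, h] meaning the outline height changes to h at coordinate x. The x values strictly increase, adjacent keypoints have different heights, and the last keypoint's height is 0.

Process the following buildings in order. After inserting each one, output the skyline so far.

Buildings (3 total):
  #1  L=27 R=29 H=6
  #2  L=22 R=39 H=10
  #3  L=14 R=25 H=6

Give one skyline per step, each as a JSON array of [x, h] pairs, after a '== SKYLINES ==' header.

== SKYLINES ==
[[27,6],[29,0]]
[[22,10],[39,0]]
[[14,6],[22,10],[39,0]]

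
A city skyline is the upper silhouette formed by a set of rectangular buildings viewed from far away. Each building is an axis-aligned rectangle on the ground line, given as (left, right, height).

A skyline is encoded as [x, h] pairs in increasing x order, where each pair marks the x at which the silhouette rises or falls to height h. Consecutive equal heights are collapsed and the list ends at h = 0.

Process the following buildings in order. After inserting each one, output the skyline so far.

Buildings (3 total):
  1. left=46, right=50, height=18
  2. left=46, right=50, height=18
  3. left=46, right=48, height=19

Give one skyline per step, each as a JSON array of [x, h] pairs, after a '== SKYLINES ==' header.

== SKYLINES ==
[[46,18],[50,0]]
[[46,18],[50,0]]
[[46,19],[48,18],[50,0]]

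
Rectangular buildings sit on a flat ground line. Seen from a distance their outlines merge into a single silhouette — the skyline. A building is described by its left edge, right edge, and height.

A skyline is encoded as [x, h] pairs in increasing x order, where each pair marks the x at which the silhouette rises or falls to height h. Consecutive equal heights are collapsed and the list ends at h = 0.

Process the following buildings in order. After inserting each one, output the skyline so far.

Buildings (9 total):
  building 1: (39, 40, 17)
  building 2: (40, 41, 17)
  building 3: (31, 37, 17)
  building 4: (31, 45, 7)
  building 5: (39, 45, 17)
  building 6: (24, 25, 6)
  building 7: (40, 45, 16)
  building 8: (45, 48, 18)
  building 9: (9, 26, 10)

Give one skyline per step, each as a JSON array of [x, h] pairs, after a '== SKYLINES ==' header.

== SKYLINES ==
[[39,17],[40,0]]
[[39,17],[41,0]]
[[31,17],[37,0],[39,17],[41,0]]
[[31,17],[37,7],[39,17],[41,7],[45,0]]
[[31,17],[37,7],[39,17],[45,0]]
[[24,6],[25,0],[31,17],[37,7],[39,17],[45,0]]
[[24,6],[25,0],[31,17],[37,7],[39,17],[45,0]]
[[24,6],[25,0],[31,17],[37,7],[39,17],[45,18],[48,0]]
[[9,10],[26,0],[31,17],[37,7],[39,17],[45,18],[48,0]]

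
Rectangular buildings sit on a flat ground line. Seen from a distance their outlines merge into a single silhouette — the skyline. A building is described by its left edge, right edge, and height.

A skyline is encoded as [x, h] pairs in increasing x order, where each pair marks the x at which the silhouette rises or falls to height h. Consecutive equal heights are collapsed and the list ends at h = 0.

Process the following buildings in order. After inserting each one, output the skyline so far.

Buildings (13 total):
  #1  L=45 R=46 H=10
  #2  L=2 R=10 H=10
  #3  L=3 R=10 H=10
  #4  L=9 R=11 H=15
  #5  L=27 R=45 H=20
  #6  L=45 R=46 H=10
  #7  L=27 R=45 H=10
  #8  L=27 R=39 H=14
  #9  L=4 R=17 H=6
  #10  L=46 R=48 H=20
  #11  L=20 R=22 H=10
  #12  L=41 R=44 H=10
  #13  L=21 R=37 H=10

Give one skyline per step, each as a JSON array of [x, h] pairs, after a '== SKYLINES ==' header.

== SKYLINES ==
[[45,10],[46,0]]
[[2,10],[10,0],[45,10],[46,0]]
[[2,10],[10,0],[45,10],[46,0]]
[[2,10],[9,15],[11,0],[45,10],[46,0]]
[[2,10],[9,15],[11,0],[27,20],[45,10],[46,0]]
[[2,10],[9,15],[11,0],[27,20],[45,10],[46,0]]
[[2,10],[9,15],[11,0],[27,20],[45,10],[46,0]]
[[2,10],[9,15],[11,0],[27,20],[45,10],[46,0]]
[[2,10],[9,15],[11,6],[17,0],[27,20],[45,10],[46,0]]
[[2,10],[9,15],[11,6],[17,0],[27,20],[45,10],[46,20],[48,0]]
[[2,10],[9,15],[11,6],[17,0],[20,10],[22,0],[27,20],[45,10],[46,20],[48,0]]
[[2,10],[9,15],[11,6],[17,0],[20,10],[22,0],[27,20],[45,10],[46,20],[48,0]]
[[2,10],[9,15],[11,6],[17,0],[20,10],[27,20],[45,10],[46,20],[48,0]]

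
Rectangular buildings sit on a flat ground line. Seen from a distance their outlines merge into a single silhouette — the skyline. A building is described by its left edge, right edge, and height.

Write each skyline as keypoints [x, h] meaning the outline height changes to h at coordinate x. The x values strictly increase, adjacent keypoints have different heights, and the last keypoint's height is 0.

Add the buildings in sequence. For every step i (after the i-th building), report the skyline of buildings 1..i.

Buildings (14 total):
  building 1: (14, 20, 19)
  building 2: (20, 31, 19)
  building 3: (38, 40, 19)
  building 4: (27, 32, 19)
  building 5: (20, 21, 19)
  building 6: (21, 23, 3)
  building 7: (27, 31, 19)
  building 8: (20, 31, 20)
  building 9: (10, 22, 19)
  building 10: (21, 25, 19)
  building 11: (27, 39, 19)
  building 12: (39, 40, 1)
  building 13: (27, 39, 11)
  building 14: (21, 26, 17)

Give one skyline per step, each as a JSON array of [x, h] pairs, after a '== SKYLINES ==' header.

== SKYLINES ==
[[14,19],[20,0]]
[[14,19],[31,0]]
[[14,19],[31,0],[38,19],[40,0]]
[[14,19],[32,0],[38,19],[40,0]]
[[14,19],[32,0],[38,19],[40,0]]
[[14,19],[32,0],[38,19],[40,0]]
[[14,19],[32,0],[38,19],[40,0]]
[[14,19],[20,20],[31,19],[32,0],[38,19],[40,0]]
[[10,19],[20,20],[31,19],[32,0],[38,19],[40,0]]
[[10,19],[20,20],[31,19],[32,0],[38,19],[40,0]]
[[10,19],[20,20],[31,19],[40,0]]
[[10,19],[20,20],[31,19],[40,0]]
[[10,19],[20,20],[31,19],[40,0]]
[[10,19],[20,20],[31,19],[40,0]]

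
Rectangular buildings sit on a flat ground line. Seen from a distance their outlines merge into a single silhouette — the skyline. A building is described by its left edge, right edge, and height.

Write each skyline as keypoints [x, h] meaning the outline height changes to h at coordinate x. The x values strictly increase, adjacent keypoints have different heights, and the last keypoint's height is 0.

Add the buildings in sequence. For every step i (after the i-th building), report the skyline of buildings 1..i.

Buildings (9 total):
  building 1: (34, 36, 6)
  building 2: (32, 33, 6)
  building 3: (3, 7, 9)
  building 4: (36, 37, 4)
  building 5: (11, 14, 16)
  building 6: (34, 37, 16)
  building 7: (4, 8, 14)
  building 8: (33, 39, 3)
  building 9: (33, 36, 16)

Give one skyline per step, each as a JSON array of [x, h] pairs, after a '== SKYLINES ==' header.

== SKYLINES ==
[[34,6],[36,0]]
[[32,6],[33,0],[34,6],[36,0]]
[[3,9],[7,0],[32,6],[33,0],[34,6],[36,0]]
[[3,9],[7,0],[32,6],[33,0],[34,6],[36,4],[37,0]]
[[3,9],[7,0],[11,16],[14,0],[32,6],[33,0],[34,6],[36,4],[37,0]]
[[3,9],[7,0],[11,16],[14,0],[32,6],[33,0],[34,16],[37,0]]
[[3,9],[4,14],[8,0],[11,16],[14,0],[32,6],[33,0],[34,16],[37,0]]
[[3,9],[4,14],[8,0],[11,16],[14,0],[32,6],[33,3],[34,16],[37,3],[39,0]]
[[3,9],[4,14],[8,0],[11,16],[14,0],[32,6],[33,16],[37,3],[39,0]]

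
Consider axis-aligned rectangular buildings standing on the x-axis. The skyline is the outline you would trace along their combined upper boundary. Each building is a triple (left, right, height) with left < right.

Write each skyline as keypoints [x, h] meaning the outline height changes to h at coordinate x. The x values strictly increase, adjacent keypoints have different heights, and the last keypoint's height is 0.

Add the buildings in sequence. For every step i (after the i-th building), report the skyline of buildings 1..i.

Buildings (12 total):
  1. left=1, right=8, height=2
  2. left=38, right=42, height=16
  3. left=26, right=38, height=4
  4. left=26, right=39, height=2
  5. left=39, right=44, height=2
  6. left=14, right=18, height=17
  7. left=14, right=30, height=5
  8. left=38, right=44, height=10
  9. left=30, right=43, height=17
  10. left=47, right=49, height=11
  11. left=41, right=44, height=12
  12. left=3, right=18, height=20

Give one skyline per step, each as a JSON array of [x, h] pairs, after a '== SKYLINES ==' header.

== SKYLINES ==
[[1,2],[8,0]]
[[1,2],[8,0],[38,16],[42,0]]
[[1,2],[8,0],[26,4],[38,16],[42,0]]
[[1,2],[8,0],[26,4],[38,16],[42,0]]
[[1,2],[8,0],[26,4],[38,16],[42,2],[44,0]]
[[1,2],[8,0],[14,17],[18,0],[26,4],[38,16],[42,2],[44,0]]
[[1,2],[8,0],[14,17],[18,5],[30,4],[38,16],[42,2],[44,0]]
[[1,2],[8,0],[14,17],[18,5],[30,4],[38,16],[42,10],[44,0]]
[[1,2],[8,0],[14,17],[18,5],[30,17],[43,10],[44,0]]
[[1,2],[8,0],[14,17],[18,5],[30,17],[43,10],[44,0],[47,11],[49,0]]
[[1,2],[8,0],[14,17],[18,5],[30,17],[43,12],[44,0],[47,11],[49,0]]
[[1,2],[3,20],[18,5],[30,17],[43,12],[44,0],[47,11],[49,0]]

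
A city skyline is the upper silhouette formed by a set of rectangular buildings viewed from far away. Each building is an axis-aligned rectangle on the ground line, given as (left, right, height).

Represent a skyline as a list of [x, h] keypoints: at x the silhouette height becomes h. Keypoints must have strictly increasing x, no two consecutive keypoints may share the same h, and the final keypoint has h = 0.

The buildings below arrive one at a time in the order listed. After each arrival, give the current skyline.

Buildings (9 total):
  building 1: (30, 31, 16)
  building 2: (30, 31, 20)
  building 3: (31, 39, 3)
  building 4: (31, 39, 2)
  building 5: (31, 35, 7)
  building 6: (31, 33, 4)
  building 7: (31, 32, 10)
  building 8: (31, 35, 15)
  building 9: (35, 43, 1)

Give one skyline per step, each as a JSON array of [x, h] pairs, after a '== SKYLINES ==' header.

== SKYLINES ==
[[30,16],[31,0]]
[[30,20],[31,0]]
[[30,20],[31,3],[39,0]]
[[30,20],[31,3],[39,0]]
[[30,20],[31,7],[35,3],[39,0]]
[[30,20],[31,7],[35,3],[39,0]]
[[30,20],[31,10],[32,7],[35,3],[39,0]]
[[30,20],[31,15],[35,3],[39,0]]
[[30,20],[31,15],[35,3],[39,1],[43,0]]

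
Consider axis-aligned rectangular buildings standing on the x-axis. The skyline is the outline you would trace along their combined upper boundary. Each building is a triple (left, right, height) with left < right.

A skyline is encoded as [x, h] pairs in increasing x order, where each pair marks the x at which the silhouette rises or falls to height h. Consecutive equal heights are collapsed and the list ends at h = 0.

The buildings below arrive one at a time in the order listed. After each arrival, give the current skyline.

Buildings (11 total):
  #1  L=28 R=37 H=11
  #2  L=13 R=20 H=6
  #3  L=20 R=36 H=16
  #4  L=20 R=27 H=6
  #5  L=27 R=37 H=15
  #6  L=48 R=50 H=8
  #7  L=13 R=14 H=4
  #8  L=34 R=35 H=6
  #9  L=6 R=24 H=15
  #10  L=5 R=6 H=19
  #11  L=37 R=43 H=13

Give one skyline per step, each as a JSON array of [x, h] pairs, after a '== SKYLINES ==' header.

== SKYLINES ==
[[28,11],[37,0]]
[[13,6],[20,0],[28,11],[37,0]]
[[13,6],[20,16],[36,11],[37,0]]
[[13,6],[20,16],[36,11],[37,0]]
[[13,6],[20,16],[36,15],[37,0]]
[[13,6],[20,16],[36,15],[37,0],[48,8],[50,0]]
[[13,6],[20,16],[36,15],[37,0],[48,8],[50,0]]
[[13,6],[20,16],[36,15],[37,0],[48,8],[50,0]]
[[6,15],[20,16],[36,15],[37,0],[48,8],[50,0]]
[[5,19],[6,15],[20,16],[36,15],[37,0],[48,8],[50,0]]
[[5,19],[6,15],[20,16],[36,15],[37,13],[43,0],[48,8],[50,0]]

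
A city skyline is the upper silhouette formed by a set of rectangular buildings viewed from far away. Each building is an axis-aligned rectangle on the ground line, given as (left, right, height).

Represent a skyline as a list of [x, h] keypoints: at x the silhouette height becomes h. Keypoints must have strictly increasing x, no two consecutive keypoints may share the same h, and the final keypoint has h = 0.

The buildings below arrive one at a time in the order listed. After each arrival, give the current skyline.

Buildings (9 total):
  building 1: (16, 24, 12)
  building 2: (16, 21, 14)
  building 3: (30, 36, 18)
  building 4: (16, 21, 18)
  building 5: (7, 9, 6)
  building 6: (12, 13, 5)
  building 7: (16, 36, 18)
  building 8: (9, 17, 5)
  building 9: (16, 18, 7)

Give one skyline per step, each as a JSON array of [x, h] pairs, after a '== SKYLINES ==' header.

== SKYLINES ==
[[16,12],[24,0]]
[[16,14],[21,12],[24,0]]
[[16,14],[21,12],[24,0],[30,18],[36,0]]
[[16,18],[21,12],[24,0],[30,18],[36,0]]
[[7,6],[9,0],[16,18],[21,12],[24,0],[30,18],[36,0]]
[[7,6],[9,0],[12,5],[13,0],[16,18],[21,12],[24,0],[30,18],[36,0]]
[[7,6],[9,0],[12,5],[13,0],[16,18],[36,0]]
[[7,6],[9,5],[16,18],[36,0]]
[[7,6],[9,5],[16,18],[36,0]]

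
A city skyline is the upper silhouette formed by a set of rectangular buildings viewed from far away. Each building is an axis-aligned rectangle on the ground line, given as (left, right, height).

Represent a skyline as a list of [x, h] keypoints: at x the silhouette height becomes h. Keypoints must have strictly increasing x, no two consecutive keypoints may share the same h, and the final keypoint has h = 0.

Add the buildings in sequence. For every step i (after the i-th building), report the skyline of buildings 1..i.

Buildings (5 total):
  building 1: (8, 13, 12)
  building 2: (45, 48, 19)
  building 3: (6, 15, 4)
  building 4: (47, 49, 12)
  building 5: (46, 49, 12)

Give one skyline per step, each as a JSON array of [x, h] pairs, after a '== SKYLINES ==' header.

== SKYLINES ==
[[8,12],[13,0]]
[[8,12],[13,0],[45,19],[48,0]]
[[6,4],[8,12],[13,4],[15,0],[45,19],[48,0]]
[[6,4],[8,12],[13,4],[15,0],[45,19],[48,12],[49,0]]
[[6,4],[8,12],[13,4],[15,0],[45,19],[48,12],[49,0]]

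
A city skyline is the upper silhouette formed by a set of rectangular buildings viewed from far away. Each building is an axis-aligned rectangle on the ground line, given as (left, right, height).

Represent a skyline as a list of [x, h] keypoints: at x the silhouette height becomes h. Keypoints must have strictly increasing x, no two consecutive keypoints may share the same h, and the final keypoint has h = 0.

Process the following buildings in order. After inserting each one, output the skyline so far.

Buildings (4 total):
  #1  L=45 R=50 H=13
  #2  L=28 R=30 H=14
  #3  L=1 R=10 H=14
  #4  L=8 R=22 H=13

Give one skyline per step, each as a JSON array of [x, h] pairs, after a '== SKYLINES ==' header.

== SKYLINES ==
[[45,13],[50,0]]
[[28,14],[30,0],[45,13],[50,0]]
[[1,14],[10,0],[28,14],[30,0],[45,13],[50,0]]
[[1,14],[10,13],[22,0],[28,14],[30,0],[45,13],[50,0]]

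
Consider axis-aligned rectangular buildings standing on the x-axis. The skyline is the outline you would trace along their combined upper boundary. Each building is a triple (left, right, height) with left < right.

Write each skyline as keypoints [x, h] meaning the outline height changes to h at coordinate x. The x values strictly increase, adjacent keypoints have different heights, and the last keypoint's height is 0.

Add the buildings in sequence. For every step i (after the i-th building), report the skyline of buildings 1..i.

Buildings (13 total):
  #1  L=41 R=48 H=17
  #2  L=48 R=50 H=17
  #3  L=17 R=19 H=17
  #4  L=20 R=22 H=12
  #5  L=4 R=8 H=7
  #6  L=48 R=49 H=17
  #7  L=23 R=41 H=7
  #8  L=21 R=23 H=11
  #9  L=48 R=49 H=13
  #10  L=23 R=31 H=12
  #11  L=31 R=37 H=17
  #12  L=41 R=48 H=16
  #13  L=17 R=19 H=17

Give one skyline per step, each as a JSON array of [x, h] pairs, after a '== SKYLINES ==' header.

== SKYLINES ==
[[41,17],[48,0]]
[[41,17],[50,0]]
[[17,17],[19,0],[41,17],[50,0]]
[[17,17],[19,0],[20,12],[22,0],[41,17],[50,0]]
[[4,7],[8,0],[17,17],[19,0],[20,12],[22,0],[41,17],[50,0]]
[[4,7],[8,0],[17,17],[19,0],[20,12],[22,0],[41,17],[50,0]]
[[4,7],[8,0],[17,17],[19,0],[20,12],[22,0],[23,7],[41,17],[50,0]]
[[4,7],[8,0],[17,17],[19,0],[20,12],[22,11],[23,7],[41,17],[50,0]]
[[4,7],[8,0],[17,17],[19,0],[20,12],[22,11],[23,7],[41,17],[50,0]]
[[4,7],[8,0],[17,17],[19,0],[20,12],[22,11],[23,12],[31,7],[41,17],[50,0]]
[[4,7],[8,0],[17,17],[19,0],[20,12],[22,11],[23,12],[31,17],[37,7],[41,17],[50,0]]
[[4,7],[8,0],[17,17],[19,0],[20,12],[22,11],[23,12],[31,17],[37,7],[41,17],[50,0]]
[[4,7],[8,0],[17,17],[19,0],[20,12],[22,11],[23,12],[31,17],[37,7],[41,17],[50,0]]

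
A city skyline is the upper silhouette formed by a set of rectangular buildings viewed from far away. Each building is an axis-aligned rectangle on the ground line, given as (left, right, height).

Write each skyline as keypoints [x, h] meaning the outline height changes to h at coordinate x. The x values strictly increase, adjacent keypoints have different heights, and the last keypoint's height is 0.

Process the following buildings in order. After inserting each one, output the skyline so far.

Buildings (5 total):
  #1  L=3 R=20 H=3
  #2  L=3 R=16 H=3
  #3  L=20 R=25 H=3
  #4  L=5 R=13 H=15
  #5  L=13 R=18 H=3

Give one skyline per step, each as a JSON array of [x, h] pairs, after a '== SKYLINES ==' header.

== SKYLINES ==
[[3,3],[20,0]]
[[3,3],[20,0]]
[[3,3],[25,0]]
[[3,3],[5,15],[13,3],[25,0]]
[[3,3],[5,15],[13,3],[25,0]]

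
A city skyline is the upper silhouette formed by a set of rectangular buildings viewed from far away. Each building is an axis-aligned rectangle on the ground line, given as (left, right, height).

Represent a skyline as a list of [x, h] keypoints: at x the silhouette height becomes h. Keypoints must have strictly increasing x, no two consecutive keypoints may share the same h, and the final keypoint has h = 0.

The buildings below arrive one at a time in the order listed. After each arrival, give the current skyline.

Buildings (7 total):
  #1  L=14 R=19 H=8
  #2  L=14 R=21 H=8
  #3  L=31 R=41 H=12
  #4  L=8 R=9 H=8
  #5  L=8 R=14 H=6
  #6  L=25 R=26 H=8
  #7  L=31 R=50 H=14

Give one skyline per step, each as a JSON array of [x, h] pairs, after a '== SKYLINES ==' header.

== SKYLINES ==
[[14,8],[19,0]]
[[14,8],[21,0]]
[[14,8],[21,0],[31,12],[41,0]]
[[8,8],[9,0],[14,8],[21,0],[31,12],[41,0]]
[[8,8],[9,6],[14,8],[21,0],[31,12],[41,0]]
[[8,8],[9,6],[14,8],[21,0],[25,8],[26,0],[31,12],[41,0]]
[[8,8],[9,6],[14,8],[21,0],[25,8],[26,0],[31,14],[50,0]]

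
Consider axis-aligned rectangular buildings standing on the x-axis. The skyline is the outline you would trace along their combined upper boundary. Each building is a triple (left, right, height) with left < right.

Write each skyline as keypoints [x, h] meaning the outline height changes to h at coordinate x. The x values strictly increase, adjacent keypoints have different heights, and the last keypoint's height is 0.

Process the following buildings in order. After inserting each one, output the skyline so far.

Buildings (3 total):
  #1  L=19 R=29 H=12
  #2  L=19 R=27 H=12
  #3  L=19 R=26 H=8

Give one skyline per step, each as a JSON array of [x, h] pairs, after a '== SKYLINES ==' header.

== SKYLINES ==
[[19,12],[29,0]]
[[19,12],[29,0]]
[[19,12],[29,0]]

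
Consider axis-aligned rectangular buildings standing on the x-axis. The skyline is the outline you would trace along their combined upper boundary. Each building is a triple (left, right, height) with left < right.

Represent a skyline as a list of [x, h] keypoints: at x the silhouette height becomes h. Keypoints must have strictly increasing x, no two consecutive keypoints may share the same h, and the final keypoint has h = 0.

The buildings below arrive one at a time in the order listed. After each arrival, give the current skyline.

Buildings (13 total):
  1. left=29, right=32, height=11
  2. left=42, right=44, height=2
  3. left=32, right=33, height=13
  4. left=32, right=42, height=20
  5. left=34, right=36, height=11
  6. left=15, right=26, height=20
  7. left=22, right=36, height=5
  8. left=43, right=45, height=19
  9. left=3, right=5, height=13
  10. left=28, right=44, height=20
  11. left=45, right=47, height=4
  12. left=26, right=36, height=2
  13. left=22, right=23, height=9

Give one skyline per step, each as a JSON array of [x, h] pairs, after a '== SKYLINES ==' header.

== SKYLINES ==
[[29,11],[32,0]]
[[29,11],[32,0],[42,2],[44,0]]
[[29,11],[32,13],[33,0],[42,2],[44,0]]
[[29,11],[32,20],[42,2],[44,0]]
[[29,11],[32,20],[42,2],[44,0]]
[[15,20],[26,0],[29,11],[32,20],[42,2],[44,0]]
[[15,20],[26,5],[29,11],[32,20],[42,2],[44,0]]
[[15,20],[26,5],[29,11],[32,20],[42,2],[43,19],[45,0]]
[[3,13],[5,0],[15,20],[26,5],[29,11],[32,20],[42,2],[43,19],[45,0]]
[[3,13],[5,0],[15,20],[26,5],[28,20],[44,19],[45,0]]
[[3,13],[5,0],[15,20],[26,5],[28,20],[44,19],[45,4],[47,0]]
[[3,13],[5,0],[15,20],[26,5],[28,20],[44,19],[45,4],[47,0]]
[[3,13],[5,0],[15,20],[26,5],[28,20],[44,19],[45,4],[47,0]]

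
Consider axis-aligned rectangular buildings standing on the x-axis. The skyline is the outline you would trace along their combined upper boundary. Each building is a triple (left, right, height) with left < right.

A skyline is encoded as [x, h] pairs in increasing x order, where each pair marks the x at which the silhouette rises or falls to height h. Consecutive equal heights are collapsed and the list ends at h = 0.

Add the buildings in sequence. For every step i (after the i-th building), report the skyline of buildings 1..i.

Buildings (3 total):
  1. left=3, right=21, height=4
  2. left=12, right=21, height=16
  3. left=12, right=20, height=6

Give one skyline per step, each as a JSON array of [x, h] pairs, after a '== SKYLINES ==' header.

== SKYLINES ==
[[3,4],[21,0]]
[[3,4],[12,16],[21,0]]
[[3,4],[12,16],[21,0]]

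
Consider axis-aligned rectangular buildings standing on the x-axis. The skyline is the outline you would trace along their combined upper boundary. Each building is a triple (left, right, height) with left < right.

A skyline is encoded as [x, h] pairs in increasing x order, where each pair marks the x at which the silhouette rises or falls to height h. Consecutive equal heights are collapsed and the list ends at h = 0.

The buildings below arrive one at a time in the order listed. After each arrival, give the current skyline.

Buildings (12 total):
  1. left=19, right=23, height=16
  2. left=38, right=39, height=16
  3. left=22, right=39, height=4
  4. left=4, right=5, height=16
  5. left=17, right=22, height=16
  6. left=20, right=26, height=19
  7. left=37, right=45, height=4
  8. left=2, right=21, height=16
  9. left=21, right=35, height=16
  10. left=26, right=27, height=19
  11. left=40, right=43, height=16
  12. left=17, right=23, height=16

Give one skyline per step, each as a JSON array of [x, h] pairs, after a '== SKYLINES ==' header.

== SKYLINES ==
[[19,16],[23,0]]
[[19,16],[23,0],[38,16],[39,0]]
[[19,16],[23,4],[38,16],[39,0]]
[[4,16],[5,0],[19,16],[23,4],[38,16],[39,0]]
[[4,16],[5,0],[17,16],[23,4],[38,16],[39,0]]
[[4,16],[5,0],[17,16],[20,19],[26,4],[38,16],[39,0]]
[[4,16],[5,0],[17,16],[20,19],[26,4],[38,16],[39,4],[45,0]]
[[2,16],[20,19],[26,4],[38,16],[39,4],[45,0]]
[[2,16],[20,19],[26,16],[35,4],[38,16],[39,4],[45,0]]
[[2,16],[20,19],[27,16],[35,4],[38,16],[39,4],[45,0]]
[[2,16],[20,19],[27,16],[35,4],[38,16],[39,4],[40,16],[43,4],[45,0]]
[[2,16],[20,19],[27,16],[35,4],[38,16],[39,4],[40,16],[43,4],[45,0]]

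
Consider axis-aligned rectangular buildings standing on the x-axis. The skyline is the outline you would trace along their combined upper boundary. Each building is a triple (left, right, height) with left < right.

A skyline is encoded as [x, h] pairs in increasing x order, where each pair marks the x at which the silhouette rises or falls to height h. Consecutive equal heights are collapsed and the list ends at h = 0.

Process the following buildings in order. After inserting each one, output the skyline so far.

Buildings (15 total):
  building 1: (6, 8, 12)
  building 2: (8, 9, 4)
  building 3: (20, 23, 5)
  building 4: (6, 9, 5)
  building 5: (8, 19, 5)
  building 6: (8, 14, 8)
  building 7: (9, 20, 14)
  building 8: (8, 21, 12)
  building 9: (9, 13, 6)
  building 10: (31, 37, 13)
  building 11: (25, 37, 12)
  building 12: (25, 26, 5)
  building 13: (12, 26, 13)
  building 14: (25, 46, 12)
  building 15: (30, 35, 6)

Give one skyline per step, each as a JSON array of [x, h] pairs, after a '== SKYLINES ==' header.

== SKYLINES ==
[[6,12],[8,0]]
[[6,12],[8,4],[9,0]]
[[6,12],[8,4],[9,0],[20,5],[23,0]]
[[6,12],[8,5],[9,0],[20,5],[23,0]]
[[6,12],[8,5],[19,0],[20,5],[23,0]]
[[6,12],[8,8],[14,5],[19,0],[20,5],[23,0]]
[[6,12],[8,8],[9,14],[20,5],[23,0]]
[[6,12],[9,14],[20,12],[21,5],[23,0]]
[[6,12],[9,14],[20,12],[21,5],[23,0]]
[[6,12],[9,14],[20,12],[21,5],[23,0],[31,13],[37,0]]
[[6,12],[9,14],[20,12],[21,5],[23,0],[25,12],[31,13],[37,0]]
[[6,12],[9,14],[20,12],[21,5],[23,0],[25,12],[31,13],[37,0]]
[[6,12],[9,14],[20,13],[26,12],[31,13],[37,0]]
[[6,12],[9,14],[20,13],[26,12],[31,13],[37,12],[46,0]]
[[6,12],[9,14],[20,13],[26,12],[31,13],[37,12],[46,0]]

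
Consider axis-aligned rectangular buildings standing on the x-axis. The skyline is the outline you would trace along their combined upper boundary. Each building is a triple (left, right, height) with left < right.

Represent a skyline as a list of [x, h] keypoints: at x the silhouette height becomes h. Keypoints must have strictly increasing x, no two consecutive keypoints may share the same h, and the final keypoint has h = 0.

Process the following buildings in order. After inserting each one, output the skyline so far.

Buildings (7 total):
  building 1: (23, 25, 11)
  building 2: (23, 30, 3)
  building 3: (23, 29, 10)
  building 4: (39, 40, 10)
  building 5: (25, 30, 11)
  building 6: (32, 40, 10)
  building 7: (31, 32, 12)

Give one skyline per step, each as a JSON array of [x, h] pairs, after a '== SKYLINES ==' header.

== SKYLINES ==
[[23,11],[25,0]]
[[23,11],[25,3],[30,0]]
[[23,11],[25,10],[29,3],[30,0]]
[[23,11],[25,10],[29,3],[30,0],[39,10],[40,0]]
[[23,11],[30,0],[39,10],[40,0]]
[[23,11],[30,0],[32,10],[40,0]]
[[23,11],[30,0],[31,12],[32,10],[40,0]]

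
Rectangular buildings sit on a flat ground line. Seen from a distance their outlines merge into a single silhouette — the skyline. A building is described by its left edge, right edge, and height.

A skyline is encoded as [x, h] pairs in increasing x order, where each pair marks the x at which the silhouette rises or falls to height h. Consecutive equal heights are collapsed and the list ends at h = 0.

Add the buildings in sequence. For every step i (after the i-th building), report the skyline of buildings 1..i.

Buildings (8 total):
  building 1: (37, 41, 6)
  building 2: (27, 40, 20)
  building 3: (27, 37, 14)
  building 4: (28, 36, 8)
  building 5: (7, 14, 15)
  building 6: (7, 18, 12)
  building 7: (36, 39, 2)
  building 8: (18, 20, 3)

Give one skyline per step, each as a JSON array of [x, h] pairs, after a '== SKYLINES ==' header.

== SKYLINES ==
[[37,6],[41,0]]
[[27,20],[40,6],[41,0]]
[[27,20],[40,6],[41,0]]
[[27,20],[40,6],[41,0]]
[[7,15],[14,0],[27,20],[40,6],[41,0]]
[[7,15],[14,12],[18,0],[27,20],[40,6],[41,0]]
[[7,15],[14,12],[18,0],[27,20],[40,6],[41,0]]
[[7,15],[14,12],[18,3],[20,0],[27,20],[40,6],[41,0]]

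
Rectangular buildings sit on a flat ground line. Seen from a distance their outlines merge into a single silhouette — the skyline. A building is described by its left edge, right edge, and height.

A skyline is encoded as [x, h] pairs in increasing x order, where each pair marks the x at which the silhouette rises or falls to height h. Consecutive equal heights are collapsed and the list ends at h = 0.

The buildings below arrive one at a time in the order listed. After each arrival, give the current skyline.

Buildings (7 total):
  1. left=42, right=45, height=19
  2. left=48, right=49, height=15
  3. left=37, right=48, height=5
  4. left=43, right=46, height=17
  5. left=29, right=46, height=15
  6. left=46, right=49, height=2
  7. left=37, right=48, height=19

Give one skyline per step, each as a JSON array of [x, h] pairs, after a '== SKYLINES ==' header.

== SKYLINES ==
[[42,19],[45,0]]
[[42,19],[45,0],[48,15],[49,0]]
[[37,5],[42,19],[45,5],[48,15],[49,0]]
[[37,5],[42,19],[45,17],[46,5],[48,15],[49,0]]
[[29,15],[42,19],[45,17],[46,5],[48,15],[49,0]]
[[29,15],[42,19],[45,17],[46,5],[48,15],[49,0]]
[[29,15],[37,19],[48,15],[49,0]]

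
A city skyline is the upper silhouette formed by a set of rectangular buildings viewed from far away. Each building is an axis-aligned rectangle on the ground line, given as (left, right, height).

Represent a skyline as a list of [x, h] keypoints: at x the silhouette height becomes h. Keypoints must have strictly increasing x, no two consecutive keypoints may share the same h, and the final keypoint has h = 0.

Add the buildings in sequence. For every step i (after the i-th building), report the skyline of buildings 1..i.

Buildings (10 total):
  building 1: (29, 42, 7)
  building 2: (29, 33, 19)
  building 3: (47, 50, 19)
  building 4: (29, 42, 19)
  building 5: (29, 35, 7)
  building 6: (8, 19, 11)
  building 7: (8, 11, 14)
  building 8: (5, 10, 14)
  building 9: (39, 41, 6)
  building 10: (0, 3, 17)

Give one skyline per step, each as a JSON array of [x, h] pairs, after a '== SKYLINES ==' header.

== SKYLINES ==
[[29,7],[42,0]]
[[29,19],[33,7],[42,0]]
[[29,19],[33,7],[42,0],[47,19],[50,0]]
[[29,19],[42,0],[47,19],[50,0]]
[[29,19],[42,0],[47,19],[50,0]]
[[8,11],[19,0],[29,19],[42,0],[47,19],[50,0]]
[[8,14],[11,11],[19,0],[29,19],[42,0],[47,19],[50,0]]
[[5,14],[11,11],[19,0],[29,19],[42,0],[47,19],[50,0]]
[[5,14],[11,11],[19,0],[29,19],[42,0],[47,19],[50,0]]
[[0,17],[3,0],[5,14],[11,11],[19,0],[29,19],[42,0],[47,19],[50,0]]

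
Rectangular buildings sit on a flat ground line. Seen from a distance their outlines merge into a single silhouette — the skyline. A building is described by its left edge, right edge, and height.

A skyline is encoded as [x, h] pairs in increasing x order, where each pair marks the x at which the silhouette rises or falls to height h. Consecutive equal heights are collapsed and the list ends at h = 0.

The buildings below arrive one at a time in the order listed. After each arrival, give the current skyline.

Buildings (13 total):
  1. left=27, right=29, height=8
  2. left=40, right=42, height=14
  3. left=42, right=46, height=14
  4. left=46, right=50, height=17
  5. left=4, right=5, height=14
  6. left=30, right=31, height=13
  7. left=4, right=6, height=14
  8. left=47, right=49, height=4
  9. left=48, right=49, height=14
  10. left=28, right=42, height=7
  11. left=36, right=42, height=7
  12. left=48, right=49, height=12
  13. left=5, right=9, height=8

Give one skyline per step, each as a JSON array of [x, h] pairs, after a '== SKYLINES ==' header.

== SKYLINES ==
[[27,8],[29,0]]
[[27,8],[29,0],[40,14],[42,0]]
[[27,8],[29,0],[40,14],[46,0]]
[[27,8],[29,0],[40,14],[46,17],[50,0]]
[[4,14],[5,0],[27,8],[29,0],[40,14],[46,17],[50,0]]
[[4,14],[5,0],[27,8],[29,0],[30,13],[31,0],[40,14],[46,17],[50,0]]
[[4,14],[6,0],[27,8],[29,0],[30,13],[31,0],[40,14],[46,17],[50,0]]
[[4,14],[6,0],[27,8],[29,0],[30,13],[31,0],[40,14],[46,17],[50,0]]
[[4,14],[6,0],[27,8],[29,0],[30,13],[31,0],[40,14],[46,17],[50,0]]
[[4,14],[6,0],[27,8],[29,7],[30,13],[31,7],[40,14],[46,17],[50,0]]
[[4,14],[6,0],[27,8],[29,7],[30,13],[31,7],[40,14],[46,17],[50,0]]
[[4,14],[6,0],[27,8],[29,7],[30,13],[31,7],[40,14],[46,17],[50,0]]
[[4,14],[6,8],[9,0],[27,8],[29,7],[30,13],[31,7],[40,14],[46,17],[50,0]]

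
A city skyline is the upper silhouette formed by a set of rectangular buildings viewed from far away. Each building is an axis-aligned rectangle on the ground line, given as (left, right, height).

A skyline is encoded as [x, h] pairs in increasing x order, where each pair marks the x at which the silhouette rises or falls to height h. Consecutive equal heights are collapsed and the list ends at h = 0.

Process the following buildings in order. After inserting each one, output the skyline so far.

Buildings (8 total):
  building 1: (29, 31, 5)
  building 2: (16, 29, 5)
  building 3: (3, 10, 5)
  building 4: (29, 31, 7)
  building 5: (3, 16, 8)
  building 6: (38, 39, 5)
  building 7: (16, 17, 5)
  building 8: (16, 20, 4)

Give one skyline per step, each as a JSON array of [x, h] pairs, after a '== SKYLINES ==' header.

== SKYLINES ==
[[29,5],[31,0]]
[[16,5],[31,0]]
[[3,5],[10,0],[16,5],[31,0]]
[[3,5],[10,0],[16,5],[29,7],[31,0]]
[[3,8],[16,5],[29,7],[31,0]]
[[3,8],[16,5],[29,7],[31,0],[38,5],[39,0]]
[[3,8],[16,5],[29,7],[31,0],[38,5],[39,0]]
[[3,8],[16,5],[29,7],[31,0],[38,5],[39,0]]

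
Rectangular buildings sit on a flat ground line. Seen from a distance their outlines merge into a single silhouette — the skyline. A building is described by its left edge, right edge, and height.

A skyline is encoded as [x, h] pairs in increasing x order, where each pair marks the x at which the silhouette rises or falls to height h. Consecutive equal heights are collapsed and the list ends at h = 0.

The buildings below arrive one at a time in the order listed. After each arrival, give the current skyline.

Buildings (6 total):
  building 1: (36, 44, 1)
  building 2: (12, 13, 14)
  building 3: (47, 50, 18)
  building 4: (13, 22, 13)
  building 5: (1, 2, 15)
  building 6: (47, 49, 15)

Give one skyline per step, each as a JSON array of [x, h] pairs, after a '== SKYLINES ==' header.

== SKYLINES ==
[[36,1],[44,0]]
[[12,14],[13,0],[36,1],[44,0]]
[[12,14],[13,0],[36,1],[44,0],[47,18],[50,0]]
[[12,14],[13,13],[22,0],[36,1],[44,0],[47,18],[50,0]]
[[1,15],[2,0],[12,14],[13,13],[22,0],[36,1],[44,0],[47,18],[50,0]]
[[1,15],[2,0],[12,14],[13,13],[22,0],[36,1],[44,0],[47,18],[50,0]]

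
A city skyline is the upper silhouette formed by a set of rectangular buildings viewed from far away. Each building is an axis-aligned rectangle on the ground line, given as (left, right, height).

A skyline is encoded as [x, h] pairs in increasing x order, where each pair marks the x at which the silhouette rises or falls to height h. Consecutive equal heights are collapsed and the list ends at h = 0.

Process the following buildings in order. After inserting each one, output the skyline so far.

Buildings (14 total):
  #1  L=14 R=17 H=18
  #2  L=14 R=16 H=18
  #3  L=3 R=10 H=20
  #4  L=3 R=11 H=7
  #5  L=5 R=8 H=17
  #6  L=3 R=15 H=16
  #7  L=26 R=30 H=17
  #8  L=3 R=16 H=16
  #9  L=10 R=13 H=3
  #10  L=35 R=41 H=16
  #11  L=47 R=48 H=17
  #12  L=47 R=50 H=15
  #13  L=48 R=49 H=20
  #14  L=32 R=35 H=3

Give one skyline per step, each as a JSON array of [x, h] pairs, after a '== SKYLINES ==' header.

== SKYLINES ==
[[14,18],[17,0]]
[[14,18],[17,0]]
[[3,20],[10,0],[14,18],[17,0]]
[[3,20],[10,7],[11,0],[14,18],[17,0]]
[[3,20],[10,7],[11,0],[14,18],[17,0]]
[[3,20],[10,16],[14,18],[17,0]]
[[3,20],[10,16],[14,18],[17,0],[26,17],[30,0]]
[[3,20],[10,16],[14,18],[17,0],[26,17],[30,0]]
[[3,20],[10,16],[14,18],[17,0],[26,17],[30,0]]
[[3,20],[10,16],[14,18],[17,0],[26,17],[30,0],[35,16],[41,0]]
[[3,20],[10,16],[14,18],[17,0],[26,17],[30,0],[35,16],[41,0],[47,17],[48,0]]
[[3,20],[10,16],[14,18],[17,0],[26,17],[30,0],[35,16],[41,0],[47,17],[48,15],[50,0]]
[[3,20],[10,16],[14,18],[17,0],[26,17],[30,0],[35,16],[41,0],[47,17],[48,20],[49,15],[50,0]]
[[3,20],[10,16],[14,18],[17,0],[26,17],[30,0],[32,3],[35,16],[41,0],[47,17],[48,20],[49,15],[50,0]]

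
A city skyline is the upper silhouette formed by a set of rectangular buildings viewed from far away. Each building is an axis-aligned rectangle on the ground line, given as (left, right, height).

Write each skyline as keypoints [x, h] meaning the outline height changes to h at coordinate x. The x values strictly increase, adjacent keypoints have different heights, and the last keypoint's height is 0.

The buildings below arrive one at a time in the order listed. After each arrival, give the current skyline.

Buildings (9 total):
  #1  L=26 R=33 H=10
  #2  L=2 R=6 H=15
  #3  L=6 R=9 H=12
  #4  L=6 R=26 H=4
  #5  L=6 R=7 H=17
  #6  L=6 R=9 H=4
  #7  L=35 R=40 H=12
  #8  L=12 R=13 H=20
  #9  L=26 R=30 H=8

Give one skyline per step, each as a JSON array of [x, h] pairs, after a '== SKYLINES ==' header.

== SKYLINES ==
[[26,10],[33,0]]
[[2,15],[6,0],[26,10],[33,0]]
[[2,15],[6,12],[9,0],[26,10],[33,0]]
[[2,15],[6,12],[9,4],[26,10],[33,0]]
[[2,15],[6,17],[7,12],[9,4],[26,10],[33,0]]
[[2,15],[6,17],[7,12],[9,4],[26,10],[33,0]]
[[2,15],[6,17],[7,12],[9,4],[26,10],[33,0],[35,12],[40,0]]
[[2,15],[6,17],[7,12],[9,4],[12,20],[13,4],[26,10],[33,0],[35,12],[40,0]]
[[2,15],[6,17],[7,12],[9,4],[12,20],[13,4],[26,10],[33,0],[35,12],[40,0]]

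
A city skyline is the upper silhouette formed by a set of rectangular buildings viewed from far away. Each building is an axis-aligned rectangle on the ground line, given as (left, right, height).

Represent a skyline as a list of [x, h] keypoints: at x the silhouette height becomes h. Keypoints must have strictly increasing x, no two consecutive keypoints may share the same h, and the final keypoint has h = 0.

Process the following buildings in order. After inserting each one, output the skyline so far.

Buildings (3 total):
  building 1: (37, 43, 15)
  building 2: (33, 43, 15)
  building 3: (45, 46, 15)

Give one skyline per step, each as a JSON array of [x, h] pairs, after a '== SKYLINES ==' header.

== SKYLINES ==
[[37,15],[43,0]]
[[33,15],[43,0]]
[[33,15],[43,0],[45,15],[46,0]]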